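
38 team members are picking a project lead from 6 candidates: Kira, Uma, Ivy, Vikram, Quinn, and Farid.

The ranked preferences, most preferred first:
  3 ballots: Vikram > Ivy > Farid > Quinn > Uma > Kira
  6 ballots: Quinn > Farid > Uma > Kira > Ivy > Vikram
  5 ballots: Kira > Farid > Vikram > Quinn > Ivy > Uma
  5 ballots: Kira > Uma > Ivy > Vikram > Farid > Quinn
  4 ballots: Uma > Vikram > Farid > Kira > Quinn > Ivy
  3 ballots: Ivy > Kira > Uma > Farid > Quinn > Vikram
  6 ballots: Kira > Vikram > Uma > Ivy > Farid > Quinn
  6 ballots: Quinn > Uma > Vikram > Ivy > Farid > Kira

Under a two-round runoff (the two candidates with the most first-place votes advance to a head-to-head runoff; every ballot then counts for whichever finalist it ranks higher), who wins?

Kira

Round 1 first-place votes: Kira 16, Uma 4, Ivy 3, Vikram 3, Quinn 12, Farid 0. Kira and Quinn advance.
Runoff: Kira is ranked above Quinn on 23 ballots, Quinn above Kira on 15.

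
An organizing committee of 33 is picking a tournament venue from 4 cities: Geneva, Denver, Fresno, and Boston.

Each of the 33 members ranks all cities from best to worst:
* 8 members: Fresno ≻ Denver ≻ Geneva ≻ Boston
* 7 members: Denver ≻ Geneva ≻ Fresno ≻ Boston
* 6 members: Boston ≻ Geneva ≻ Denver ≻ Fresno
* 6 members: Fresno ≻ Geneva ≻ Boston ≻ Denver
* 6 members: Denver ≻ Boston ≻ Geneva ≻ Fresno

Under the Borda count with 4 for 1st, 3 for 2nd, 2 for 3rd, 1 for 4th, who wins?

Denver

Geneva: 8×2 + 7×3 + 6×3 + 6×3 + 6×2 = 85
Denver: 8×3 + 7×4 + 6×2 + 6×1 + 6×4 = 94
Fresno: 8×4 + 7×2 + 6×1 + 6×4 + 6×1 = 82
Boston: 8×1 + 7×1 + 6×4 + 6×2 + 6×3 = 69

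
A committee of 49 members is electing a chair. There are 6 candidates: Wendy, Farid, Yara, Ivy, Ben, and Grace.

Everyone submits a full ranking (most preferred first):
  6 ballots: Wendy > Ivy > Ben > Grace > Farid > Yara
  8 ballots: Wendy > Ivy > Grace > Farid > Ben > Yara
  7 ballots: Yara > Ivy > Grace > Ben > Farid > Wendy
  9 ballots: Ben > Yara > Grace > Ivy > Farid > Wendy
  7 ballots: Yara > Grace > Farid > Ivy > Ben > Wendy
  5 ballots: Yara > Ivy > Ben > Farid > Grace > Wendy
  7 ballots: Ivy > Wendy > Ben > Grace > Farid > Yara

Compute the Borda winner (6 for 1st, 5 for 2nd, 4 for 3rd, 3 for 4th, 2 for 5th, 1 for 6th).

Wendy: 6×6 + 8×6 + 7×1 + 9×1 + 7×1 + 5×1 + 7×5 = 147
Farid: 6×2 + 8×3 + 7×2 + 9×2 + 7×4 + 5×3 + 7×2 = 125
Yara: 6×1 + 8×1 + 7×6 + 9×5 + 7×6 + 5×6 + 7×1 = 180
Ivy: 6×5 + 8×5 + 7×5 + 9×3 + 7×3 + 5×5 + 7×6 = 220
Ben: 6×4 + 8×2 + 7×3 + 9×6 + 7×2 + 5×4 + 7×4 = 177
Grace: 6×3 + 8×4 + 7×4 + 9×4 + 7×5 + 5×2 + 7×3 = 180

Ivy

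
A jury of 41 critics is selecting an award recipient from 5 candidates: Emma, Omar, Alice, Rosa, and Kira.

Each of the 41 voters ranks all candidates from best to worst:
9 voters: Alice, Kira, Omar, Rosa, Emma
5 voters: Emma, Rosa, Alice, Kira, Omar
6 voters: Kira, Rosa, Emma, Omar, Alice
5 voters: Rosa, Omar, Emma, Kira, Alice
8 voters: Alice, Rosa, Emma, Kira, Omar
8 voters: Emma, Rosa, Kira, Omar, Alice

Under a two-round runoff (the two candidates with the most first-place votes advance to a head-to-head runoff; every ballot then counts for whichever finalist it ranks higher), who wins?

Round 1 first-place votes: Emma 13, Omar 0, Alice 17, Rosa 5, Kira 6. Alice and Emma advance.
Runoff: Alice is ranked above Emma on 17 ballots, Emma above Alice on 24.

Emma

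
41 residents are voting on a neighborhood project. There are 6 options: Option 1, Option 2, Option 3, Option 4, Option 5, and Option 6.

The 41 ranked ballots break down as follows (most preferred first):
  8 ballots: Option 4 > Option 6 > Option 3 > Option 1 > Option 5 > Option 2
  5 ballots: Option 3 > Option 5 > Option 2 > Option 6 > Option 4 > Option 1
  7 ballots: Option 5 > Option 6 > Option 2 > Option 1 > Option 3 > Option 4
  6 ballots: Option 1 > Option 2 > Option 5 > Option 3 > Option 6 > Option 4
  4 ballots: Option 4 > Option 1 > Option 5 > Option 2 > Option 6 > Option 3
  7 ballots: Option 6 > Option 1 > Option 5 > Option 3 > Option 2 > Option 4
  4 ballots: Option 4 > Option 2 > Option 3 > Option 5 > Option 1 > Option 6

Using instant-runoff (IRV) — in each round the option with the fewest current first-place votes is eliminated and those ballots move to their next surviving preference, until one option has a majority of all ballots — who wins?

Option 5

Round 1: Option 1 6, Option 2 0, Option 3 5, Option 4 16, Option 5 7, Option 6 7. Option 2 eliminated.
Round 2: Option 1 6, Option 3 5, Option 4 16, Option 5 7, Option 6 7. Option 3 eliminated.
Round 3: Option 1 6, Option 4 16, Option 5 12, Option 6 7. Option 1 eliminated.
Round 4: Option 4 16, Option 5 18, Option 6 7. Option 6 eliminated.
Round 5: Option 4 16, Option 5 25. Option 5 has a majority (≥21).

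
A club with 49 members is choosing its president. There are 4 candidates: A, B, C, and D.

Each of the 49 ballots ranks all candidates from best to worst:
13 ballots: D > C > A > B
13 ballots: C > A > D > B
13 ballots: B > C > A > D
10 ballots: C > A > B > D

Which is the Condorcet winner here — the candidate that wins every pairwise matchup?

C vs A: 49–0
C vs B: 36–13
C vs D: 36–13
C beats every other candidate.

C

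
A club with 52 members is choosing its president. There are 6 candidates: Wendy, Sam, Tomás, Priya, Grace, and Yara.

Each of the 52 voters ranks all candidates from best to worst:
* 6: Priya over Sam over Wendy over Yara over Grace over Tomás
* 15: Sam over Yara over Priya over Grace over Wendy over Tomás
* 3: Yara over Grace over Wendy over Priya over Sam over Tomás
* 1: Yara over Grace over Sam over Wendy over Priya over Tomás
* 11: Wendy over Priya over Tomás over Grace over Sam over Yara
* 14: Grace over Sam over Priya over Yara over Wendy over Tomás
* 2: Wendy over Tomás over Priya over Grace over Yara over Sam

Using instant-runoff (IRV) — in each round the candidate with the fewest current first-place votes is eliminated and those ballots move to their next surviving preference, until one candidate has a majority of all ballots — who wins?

Round 1: Wendy 13, Sam 15, Tomás 0, Priya 6, Grace 14, Yara 4. Tomás eliminated.
Round 2: Wendy 13, Sam 15, Priya 6, Grace 14, Yara 4. Yara eliminated.
Round 3: Wendy 13, Sam 15, Priya 6, Grace 18. Priya eliminated.
Round 4: Wendy 13, Sam 21, Grace 18. Wendy eliminated.
Round 5: Sam 21, Grace 31. Grace has a majority (≥27).

Grace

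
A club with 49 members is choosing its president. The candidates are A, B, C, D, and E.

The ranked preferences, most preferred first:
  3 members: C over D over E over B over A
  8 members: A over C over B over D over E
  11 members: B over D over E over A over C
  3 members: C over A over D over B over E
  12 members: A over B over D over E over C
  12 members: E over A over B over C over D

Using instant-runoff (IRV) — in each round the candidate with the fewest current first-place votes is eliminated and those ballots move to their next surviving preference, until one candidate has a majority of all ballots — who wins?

Round 1: A 20, B 11, C 6, D 0, E 12. D eliminated.
Round 2: A 20, B 11, C 6, E 12. C eliminated.
Round 3: A 23, B 11, E 15. B eliminated.
Round 4: A 23, E 26. E has a majority (≥25).

E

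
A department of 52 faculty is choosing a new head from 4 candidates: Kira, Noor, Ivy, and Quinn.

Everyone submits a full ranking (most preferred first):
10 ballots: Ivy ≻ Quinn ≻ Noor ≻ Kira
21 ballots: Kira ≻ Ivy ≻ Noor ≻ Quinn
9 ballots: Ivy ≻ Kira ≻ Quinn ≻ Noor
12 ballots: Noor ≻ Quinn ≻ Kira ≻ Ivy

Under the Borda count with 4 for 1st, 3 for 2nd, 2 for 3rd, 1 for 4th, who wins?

Kira: 10×1 + 21×4 + 9×3 + 12×2 = 145
Noor: 10×2 + 21×2 + 9×1 + 12×4 = 119
Ivy: 10×4 + 21×3 + 9×4 + 12×1 = 151
Quinn: 10×3 + 21×1 + 9×2 + 12×3 = 105

Ivy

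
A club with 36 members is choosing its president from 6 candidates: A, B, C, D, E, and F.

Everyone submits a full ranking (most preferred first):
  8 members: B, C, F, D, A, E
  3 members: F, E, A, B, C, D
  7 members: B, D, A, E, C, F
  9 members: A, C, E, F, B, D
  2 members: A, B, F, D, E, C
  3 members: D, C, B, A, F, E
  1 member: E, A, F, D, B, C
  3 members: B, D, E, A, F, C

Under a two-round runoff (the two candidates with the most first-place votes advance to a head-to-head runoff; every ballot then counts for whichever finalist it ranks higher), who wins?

B

Round 1 first-place votes: A 11, B 18, C 0, D 3, E 1, F 3. B and A advance.
Runoff: B is ranked above A on 21 ballots, A above B on 15.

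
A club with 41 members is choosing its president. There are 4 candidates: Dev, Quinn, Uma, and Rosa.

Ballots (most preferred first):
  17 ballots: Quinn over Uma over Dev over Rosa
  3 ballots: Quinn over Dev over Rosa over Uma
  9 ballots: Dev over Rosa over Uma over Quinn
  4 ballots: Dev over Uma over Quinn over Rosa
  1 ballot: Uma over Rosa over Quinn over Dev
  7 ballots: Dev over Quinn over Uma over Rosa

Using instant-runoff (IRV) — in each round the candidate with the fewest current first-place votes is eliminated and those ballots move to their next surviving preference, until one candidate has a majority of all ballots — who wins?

Quinn

Round 1: Dev 20, Quinn 20, Uma 1, Rosa 0. Rosa eliminated.
Round 2: Dev 20, Quinn 20, Uma 1. Uma eliminated.
Round 3: Dev 20, Quinn 21. Quinn has a majority (≥21).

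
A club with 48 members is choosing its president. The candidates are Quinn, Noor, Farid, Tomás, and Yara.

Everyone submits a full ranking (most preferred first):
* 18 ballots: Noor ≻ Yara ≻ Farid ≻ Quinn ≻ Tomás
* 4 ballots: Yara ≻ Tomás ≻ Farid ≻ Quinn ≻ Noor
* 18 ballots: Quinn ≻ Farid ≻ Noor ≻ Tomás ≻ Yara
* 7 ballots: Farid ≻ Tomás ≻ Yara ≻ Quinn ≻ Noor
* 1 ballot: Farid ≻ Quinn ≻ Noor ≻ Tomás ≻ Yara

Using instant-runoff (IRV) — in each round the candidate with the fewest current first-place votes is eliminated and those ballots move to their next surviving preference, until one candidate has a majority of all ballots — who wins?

Round 1: Quinn 18, Noor 18, Farid 8, Tomás 0, Yara 4. Tomás eliminated.
Round 2: Quinn 18, Noor 18, Farid 8, Yara 4. Yara eliminated.
Round 3: Quinn 18, Noor 18, Farid 12. Farid eliminated.
Round 4: Quinn 30, Noor 18. Quinn has a majority (≥25).

Quinn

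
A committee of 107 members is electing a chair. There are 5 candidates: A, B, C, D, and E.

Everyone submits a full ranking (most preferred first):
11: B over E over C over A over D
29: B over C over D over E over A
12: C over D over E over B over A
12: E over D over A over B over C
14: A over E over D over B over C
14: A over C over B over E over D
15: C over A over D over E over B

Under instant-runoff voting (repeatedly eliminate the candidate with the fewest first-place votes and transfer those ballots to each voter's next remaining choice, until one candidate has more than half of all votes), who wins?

A

Round 1: A 28, B 40, C 27, D 0, E 12. D eliminated.
Round 2: A 28, B 40, C 27, E 12. E eliminated.
Round 3: A 40, B 40, C 27. C eliminated.
Round 4: A 55, B 52. A has a majority (≥54).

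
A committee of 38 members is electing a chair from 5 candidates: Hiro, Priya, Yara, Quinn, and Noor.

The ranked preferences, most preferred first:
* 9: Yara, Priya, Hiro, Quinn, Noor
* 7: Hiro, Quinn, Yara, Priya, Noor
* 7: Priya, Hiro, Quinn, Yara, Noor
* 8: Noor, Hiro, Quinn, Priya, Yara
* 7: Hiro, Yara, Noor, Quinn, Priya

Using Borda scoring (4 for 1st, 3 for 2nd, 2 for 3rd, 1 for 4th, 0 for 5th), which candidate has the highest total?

Hiro: 9×2 + 7×4 + 7×3 + 8×3 + 7×4 = 119
Priya: 9×3 + 7×1 + 7×4 + 8×1 + 7×0 = 70
Yara: 9×4 + 7×2 + 7×1 + 8×0 + 7×3 = 78
Quinn: 9×1 + 7×3 + 7×2 + 8×2 + 7×1 = 67
Noor: 9×0 + 7×0 + 7×0 + 8×4 + 7×2 = 46

Hiro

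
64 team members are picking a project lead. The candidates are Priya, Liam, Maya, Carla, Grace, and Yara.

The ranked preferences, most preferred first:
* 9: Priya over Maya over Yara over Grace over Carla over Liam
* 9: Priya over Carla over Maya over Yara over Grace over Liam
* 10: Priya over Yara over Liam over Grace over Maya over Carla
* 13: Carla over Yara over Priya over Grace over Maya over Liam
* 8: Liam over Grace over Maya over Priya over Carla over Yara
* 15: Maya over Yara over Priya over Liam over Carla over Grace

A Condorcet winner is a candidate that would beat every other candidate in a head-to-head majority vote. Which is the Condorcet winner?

Priya

Priya vs Liam: 56–8
Priya vs Maya: 41–23
Priya vs Carla: 51–13
Priya vs Grace: 56–8
Priya vs Yara: 36–28
Priya beats every other candidate.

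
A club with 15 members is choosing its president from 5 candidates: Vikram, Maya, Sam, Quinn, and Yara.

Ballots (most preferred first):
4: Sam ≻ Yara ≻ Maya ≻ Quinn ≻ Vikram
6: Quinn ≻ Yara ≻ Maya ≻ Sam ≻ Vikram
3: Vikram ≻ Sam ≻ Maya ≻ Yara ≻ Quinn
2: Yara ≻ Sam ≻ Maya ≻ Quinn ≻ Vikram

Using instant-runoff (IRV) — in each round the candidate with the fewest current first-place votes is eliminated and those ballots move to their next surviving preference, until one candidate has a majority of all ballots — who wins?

Round 1: Vikram 3, Maya 0, Sam 4, Quinn 6, Yara 2. Maya eliminated.
Round 2: Vikram 3, Sam 4, Quinn 6, Yara 2. Yara eliminated.
Round 3: Vikram 3, Sam 6, Quinn 6. Vikram eliminated.
Round 4: Sam 9, Quinn 6. Sam has a majority (≥8).

Sam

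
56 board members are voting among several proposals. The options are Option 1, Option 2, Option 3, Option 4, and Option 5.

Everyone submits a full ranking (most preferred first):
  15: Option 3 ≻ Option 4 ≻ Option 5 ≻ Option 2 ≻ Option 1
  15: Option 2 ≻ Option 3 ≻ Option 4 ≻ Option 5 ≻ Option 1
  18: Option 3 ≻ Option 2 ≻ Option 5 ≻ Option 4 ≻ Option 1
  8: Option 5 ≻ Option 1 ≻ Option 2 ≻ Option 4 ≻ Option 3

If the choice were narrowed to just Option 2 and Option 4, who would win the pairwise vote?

Option 2 is ranked above Option 4 on 41 ballots; Option 4 above Option 2 on 15.

Option 2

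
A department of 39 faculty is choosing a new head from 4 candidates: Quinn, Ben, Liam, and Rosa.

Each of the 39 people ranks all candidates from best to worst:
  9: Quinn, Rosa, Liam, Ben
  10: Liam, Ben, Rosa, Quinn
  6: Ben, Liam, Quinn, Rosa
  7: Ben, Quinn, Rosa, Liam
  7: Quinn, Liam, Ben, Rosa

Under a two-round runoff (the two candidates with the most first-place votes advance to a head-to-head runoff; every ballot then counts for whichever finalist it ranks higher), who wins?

Ben

Round 1 first-place votes: Quinn 16, Ben 13, Liam 10, Rosa 0. Quinn and Ben advance.
Runoff: Quinn is ranked above Ben on 16 ballots, Ben above Quinn on 23.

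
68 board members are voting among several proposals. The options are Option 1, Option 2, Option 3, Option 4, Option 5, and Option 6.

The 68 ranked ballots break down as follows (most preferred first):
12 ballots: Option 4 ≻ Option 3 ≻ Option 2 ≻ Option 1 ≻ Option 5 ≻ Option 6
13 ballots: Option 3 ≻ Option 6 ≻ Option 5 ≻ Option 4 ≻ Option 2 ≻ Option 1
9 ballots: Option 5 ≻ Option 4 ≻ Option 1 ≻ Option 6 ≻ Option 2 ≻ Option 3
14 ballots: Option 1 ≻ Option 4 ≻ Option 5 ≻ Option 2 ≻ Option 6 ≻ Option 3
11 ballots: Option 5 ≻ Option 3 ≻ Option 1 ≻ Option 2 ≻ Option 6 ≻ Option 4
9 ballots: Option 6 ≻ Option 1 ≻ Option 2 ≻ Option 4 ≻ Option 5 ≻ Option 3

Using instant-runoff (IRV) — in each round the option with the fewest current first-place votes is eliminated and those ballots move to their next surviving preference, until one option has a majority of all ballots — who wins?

Round 1: Option 1 14, Option 2 0, Option 3 13, Option 4 12, Option 5 20, Option 6 9. Option 2 eliminated.
Round 2: Option 1 14, Option 3 13, Option 4 12, Option 5 20, Option 6 9. Option 6 eliminated.
Round 3: Option 1 23, Option 3 13, Option 4 12, Option 5 20. Option 4 eliminated.
Round 4: Option 1 23, Option 3 25, Option 5 20. Option 5 eliminated.
Round 5: Option 1 32, Option 3 36. Option 3 has a majority (≥35).

Option 3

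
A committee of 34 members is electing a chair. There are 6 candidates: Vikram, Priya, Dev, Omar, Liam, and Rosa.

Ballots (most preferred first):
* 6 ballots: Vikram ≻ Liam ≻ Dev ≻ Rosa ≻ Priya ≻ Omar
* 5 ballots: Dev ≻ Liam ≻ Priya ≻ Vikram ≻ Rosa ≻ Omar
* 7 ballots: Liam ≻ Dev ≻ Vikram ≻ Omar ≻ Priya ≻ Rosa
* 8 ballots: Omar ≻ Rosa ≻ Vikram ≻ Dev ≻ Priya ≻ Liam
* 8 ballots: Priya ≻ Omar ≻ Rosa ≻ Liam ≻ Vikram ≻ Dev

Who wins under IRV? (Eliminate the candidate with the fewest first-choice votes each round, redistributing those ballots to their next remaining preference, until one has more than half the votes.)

Liam

Round 1: Vikram 6, Priya 8, Dev 5, Omar 8, Liam 7, Rosa 0. Rosa eliminated.
Round 2: Vikram 6, Priya 8, Dev 5, Omar 8, Liam 7. Dev eliminated.
Round 3: Vikram 6, Priya 8, Omar 8, Liam 12. Vikram eliminated.
Round 4: Priya 8, Omar 8, Liam 18. Liam has a majority (≥18).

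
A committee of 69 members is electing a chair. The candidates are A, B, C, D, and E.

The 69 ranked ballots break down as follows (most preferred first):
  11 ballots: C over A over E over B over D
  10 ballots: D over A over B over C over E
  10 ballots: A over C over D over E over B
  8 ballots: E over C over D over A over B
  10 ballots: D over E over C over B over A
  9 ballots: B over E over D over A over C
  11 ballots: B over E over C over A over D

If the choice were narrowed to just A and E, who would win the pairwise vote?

E

A is ranked above E on 31 ballots; E above A on 38.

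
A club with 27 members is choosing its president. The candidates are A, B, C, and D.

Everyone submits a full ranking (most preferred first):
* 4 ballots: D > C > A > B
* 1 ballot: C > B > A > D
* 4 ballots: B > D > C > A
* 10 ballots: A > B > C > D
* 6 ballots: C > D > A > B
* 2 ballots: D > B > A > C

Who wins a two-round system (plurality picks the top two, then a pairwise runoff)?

Round 1 first-place votes: A 10, B 4, C 7, D 6. A and C advance.
Runoff: A is ranked above C on 12 ballots, C above A on 15.

C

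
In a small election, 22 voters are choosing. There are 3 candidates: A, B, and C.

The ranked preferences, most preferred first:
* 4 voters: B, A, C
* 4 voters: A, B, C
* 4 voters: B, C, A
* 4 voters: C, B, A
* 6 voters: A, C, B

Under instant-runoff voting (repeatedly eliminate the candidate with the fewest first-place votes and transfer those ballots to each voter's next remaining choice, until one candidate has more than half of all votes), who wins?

B

Round 1: A 10, B 8, C 4. C eliminated.
Round 2: A 10, B 12. B has a majority (≥12).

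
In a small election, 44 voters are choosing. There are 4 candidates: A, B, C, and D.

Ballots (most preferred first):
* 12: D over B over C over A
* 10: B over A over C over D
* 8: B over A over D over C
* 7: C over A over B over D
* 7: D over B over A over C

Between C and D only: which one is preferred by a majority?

D

C is ranked above D on 17 ballots; D above C on 27.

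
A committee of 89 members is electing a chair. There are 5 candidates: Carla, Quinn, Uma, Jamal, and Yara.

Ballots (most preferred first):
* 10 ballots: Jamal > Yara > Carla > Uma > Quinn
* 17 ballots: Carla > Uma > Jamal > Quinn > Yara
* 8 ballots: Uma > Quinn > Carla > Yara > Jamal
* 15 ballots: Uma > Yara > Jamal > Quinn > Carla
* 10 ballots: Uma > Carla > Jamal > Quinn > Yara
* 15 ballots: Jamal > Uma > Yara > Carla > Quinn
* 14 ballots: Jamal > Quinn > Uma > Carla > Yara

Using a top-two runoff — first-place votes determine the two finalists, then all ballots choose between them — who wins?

Round 1 first-place votes: Carla 17, Quinn 0, Uma 33, Jamal 39, Yara 0. Jamal and Uma advance.
Runoff: Jamal is ranked above Uma on 39 ballots, Uma above Jamal on 50.

Uma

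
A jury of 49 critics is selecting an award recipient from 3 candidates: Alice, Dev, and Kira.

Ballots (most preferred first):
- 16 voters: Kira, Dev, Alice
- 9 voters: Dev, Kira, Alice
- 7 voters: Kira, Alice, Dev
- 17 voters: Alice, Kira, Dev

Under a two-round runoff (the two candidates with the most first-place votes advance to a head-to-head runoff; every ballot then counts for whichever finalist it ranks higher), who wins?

Kira

Round 1 first-place votes: Alice 17, Dev 9, Kira 23. Kira and Alice advance.
Runoff: Kira is ranked above Alice on 32 ballots, Alice above Kira on 17.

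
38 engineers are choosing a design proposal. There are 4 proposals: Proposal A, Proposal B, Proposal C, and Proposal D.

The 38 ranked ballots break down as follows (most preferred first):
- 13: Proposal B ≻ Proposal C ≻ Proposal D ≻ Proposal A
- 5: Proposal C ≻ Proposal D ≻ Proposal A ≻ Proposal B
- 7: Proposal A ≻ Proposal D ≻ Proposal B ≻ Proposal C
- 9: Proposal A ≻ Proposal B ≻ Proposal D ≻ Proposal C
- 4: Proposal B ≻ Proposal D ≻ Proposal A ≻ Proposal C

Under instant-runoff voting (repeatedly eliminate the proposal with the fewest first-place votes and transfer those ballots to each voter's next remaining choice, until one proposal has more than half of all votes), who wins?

Round 1: Proposal A 16, Proposal B 17, Proposal C 5, Proposal D 0. Proposal D eliminated.
Round 2: Proposal A 16, Proposal B 17, Proposal C 5. Proposal C eliminated.
Round 3: Proposal A 21, Proposal B 17. Proposal A has a majority (≥20).

Proposal A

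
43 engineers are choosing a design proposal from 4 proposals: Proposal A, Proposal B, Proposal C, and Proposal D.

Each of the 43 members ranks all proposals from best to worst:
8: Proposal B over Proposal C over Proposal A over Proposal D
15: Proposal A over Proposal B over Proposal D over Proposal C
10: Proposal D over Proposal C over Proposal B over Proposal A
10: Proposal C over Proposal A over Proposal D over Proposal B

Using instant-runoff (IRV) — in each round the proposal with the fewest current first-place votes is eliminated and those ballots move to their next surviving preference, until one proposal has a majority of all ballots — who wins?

Proposal C

Round 1: Proposal A 15, Proposal B 8, Proposal C 10, Proposal D 10. Proposal B eliminated.
Round 2: Proposal A 15, Proposal C 18, Proposal D 10. Proposal D eliminated.
Round 3: Proposal A 15, Proposal C 28. Proposal C has a majority (≥22).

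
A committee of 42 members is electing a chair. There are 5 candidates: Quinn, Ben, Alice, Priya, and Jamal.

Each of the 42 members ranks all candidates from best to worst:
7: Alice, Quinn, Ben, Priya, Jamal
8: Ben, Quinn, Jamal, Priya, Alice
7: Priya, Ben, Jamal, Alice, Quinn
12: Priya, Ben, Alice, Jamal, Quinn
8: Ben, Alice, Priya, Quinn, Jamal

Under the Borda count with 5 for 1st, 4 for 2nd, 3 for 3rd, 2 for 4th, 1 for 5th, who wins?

Quinn: 7×4 + 8×4 + 7×1 + 12×1 + 8×2 = 95
Ben: 7×3 + 8×5 + 7×4 + 12×4 + 8×5 = 177
Alice: 7×5 + 8×1 + 7×2 + 12×3 + 8×4 = 125
Priya: 7×2 + 8×2 + 7×5 + 12×5 + 8×3 = 149
Jamal: 7×1 + 8×3 + 7×3 + 12×2 + 8×1 = 84

Ben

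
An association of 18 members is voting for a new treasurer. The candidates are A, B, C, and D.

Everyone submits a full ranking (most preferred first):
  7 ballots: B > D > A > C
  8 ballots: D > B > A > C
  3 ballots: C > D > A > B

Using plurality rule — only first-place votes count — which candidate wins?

D

First-place votes: A 0, B 7, C 3, D 8.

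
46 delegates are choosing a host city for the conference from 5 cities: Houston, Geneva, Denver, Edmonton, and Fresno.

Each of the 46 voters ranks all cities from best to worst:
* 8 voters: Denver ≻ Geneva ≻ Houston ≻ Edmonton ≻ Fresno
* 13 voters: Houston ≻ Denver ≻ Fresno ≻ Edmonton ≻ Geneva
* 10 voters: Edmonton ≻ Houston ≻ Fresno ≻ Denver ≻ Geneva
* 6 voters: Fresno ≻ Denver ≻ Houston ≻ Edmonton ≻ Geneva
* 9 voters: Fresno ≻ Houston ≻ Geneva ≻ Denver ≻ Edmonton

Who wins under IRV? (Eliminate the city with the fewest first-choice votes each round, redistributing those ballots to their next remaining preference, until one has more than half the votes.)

Houston

Round 1: Houston 13, Geneva 0, Denver 8, Edmonton 10, Fresno 15. Geneva eliminated.
Round 2: Houston 13, Denver 8, Edmonton 10, Fresno 15. Denver eliminated.
Round 3: Houston 21, Edmonton 10, Fresno 15. Edmonton eliminated.
Round 4: Houston 31, Fresno 15. Houston has a majority (≥24).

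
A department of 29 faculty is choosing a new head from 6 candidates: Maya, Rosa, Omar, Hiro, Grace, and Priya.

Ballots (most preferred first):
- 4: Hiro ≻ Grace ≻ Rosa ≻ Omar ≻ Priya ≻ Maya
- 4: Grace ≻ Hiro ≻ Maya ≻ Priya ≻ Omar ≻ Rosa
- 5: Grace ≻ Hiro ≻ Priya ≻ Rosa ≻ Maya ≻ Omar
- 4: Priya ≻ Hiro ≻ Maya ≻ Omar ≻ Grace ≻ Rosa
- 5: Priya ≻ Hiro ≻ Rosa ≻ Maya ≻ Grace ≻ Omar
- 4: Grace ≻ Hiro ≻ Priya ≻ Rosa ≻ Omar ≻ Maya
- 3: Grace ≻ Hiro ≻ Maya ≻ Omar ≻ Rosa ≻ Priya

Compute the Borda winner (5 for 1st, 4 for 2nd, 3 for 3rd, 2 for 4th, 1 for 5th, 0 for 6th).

Maya: 4×0 + 4×3 + 5×1 + 4×3 + 5×2 + 4×0 + 3×3 = 48
Rosa: 4×3 + 4×0 + 5×2 + 4×0 + 5×3 + 4×2 + 3×1 = 48
Omar: 4×2 + 4×1 + 5×0 + 4×2 + 5×0 + 4×1 + 3×2 = 30
Hiro: 4×5 + 4×4 + 5×4 + 4×4 + 5×4 + 4×4 + 3×4 = 120
Grace: 4×4 + 4×5 + 5×5 + 4×1 + 5×1 + 4×5 + 3×5 = 105
Priya: 4×1 + 4×2 + 5×3 + 4×5 + 5×5 + 4×3 + 3×0 = 84

Hiro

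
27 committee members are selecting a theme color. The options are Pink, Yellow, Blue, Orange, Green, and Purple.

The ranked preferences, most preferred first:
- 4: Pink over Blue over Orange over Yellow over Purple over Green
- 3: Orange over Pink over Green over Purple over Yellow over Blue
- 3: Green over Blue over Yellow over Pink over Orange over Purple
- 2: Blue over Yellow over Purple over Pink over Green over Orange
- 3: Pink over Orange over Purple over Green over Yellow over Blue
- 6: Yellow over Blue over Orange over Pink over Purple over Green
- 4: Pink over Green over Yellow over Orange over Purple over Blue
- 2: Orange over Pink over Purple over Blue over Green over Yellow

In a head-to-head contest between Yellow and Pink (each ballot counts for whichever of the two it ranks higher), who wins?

Yellow is ranked above Pink on 11 ballots; Pink above Yellow on 16.

Pink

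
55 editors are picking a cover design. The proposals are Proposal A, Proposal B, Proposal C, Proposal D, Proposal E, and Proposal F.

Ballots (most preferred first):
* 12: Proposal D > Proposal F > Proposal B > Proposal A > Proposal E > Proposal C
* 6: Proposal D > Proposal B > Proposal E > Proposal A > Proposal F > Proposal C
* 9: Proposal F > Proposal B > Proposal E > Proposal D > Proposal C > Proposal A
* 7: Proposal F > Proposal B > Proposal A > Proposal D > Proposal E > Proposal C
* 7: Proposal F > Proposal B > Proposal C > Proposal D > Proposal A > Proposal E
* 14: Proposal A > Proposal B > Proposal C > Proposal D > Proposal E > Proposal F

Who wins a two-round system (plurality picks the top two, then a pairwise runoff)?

Proposal D

Round 1 first-place votes: Proposal A 14, Proposal B 0, Proposal C 0, Proposal D 18, Proposal E 0, Proposal F 23. Proposal F and Proposal D advance.
Runoff: Proposal F is ranked above Proposal D on 23 ballots, Proposal D above Proposal F on 32.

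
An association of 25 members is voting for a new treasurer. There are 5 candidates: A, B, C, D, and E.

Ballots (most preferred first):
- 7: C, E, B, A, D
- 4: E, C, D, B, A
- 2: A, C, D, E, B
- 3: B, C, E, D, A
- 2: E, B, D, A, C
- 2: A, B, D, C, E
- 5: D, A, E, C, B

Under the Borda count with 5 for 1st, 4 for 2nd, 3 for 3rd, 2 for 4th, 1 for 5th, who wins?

E

A: 7×2 + 4×1 + 2×5 + 3×1 + 2×2 + 2×5 + 5×4 = 65
B: 7×3 + 4×2 + 2×1 + 3×5 + 2×4 + 2×4 + 5×1 = 67
C: 7×5 + 4×4 + 2×4 + 3×4 + 2×1 + 2×2 + 5×2 = 87
D: 7×1 + 4×3 + 2×3 + 3×2 + 2×3 + 2×3 + 5×5 = 68
E: 7×4 + 4×5 + 2×2 + 3×3 + 2×5 + 2×1 + 5×3 = 88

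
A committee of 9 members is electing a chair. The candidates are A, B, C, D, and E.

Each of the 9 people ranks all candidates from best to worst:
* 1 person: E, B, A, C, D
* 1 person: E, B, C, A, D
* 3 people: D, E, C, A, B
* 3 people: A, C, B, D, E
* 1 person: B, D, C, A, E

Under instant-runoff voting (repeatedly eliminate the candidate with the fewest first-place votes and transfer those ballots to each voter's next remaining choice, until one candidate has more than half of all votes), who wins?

Round 1: A 3, B 1, C 0, D 3, E 2. C eliminated.
Round 2: A 3, B 1, D 3, E 2. B eliminated.
Round 3: A 3, D 4, E 2. E eliminated.
Round 4: A 5, D 4. A has a majority (≥5).

A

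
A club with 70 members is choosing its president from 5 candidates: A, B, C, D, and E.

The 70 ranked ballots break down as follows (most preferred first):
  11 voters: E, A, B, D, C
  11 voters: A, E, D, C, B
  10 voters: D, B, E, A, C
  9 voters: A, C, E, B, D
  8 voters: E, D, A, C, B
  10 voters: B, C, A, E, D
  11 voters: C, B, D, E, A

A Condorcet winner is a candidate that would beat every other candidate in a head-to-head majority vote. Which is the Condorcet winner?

E

E vs A: 40–30
E vs B: 39–31
E vs C: 40–30
E vs D: 49–21
E beats every other candidate.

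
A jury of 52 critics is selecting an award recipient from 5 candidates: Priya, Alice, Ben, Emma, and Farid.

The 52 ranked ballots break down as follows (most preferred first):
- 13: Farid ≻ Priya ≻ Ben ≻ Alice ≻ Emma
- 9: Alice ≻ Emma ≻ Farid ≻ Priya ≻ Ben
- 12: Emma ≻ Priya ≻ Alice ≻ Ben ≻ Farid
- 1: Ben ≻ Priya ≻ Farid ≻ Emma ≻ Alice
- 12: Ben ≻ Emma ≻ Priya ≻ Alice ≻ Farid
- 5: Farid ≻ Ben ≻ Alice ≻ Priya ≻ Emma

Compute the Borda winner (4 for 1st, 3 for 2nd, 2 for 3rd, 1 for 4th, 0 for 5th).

Priya

Priya: 13×3 + 9×1 + 12×3 + 1×3 + 12×2 + 5×1 = 116
Alice: 13×1 + 9×4 + 12×2 + 1×0 + 12×1 + 5×2 = 95
Ben: 13×2 + 9×0 + 12×1 + 1×4 + 12×4 + 5×3 = 105
Emma: 13×0 + 9×3 + 12×4 + 1×1 + 12×3 + 5×0 = 112
Farid: 13×4 + 9×2 + 12×0 + 1×2 + 12×0 + 5×4 = 92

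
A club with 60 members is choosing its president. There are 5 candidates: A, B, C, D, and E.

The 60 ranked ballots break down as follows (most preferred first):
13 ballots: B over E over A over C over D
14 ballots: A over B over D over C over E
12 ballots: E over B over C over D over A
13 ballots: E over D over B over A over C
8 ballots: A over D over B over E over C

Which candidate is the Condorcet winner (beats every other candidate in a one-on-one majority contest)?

B vs A: 38–22
B vs C: 60–0
B vs D: 39–21
B vs E: 35–25
B beats every other candidate.

B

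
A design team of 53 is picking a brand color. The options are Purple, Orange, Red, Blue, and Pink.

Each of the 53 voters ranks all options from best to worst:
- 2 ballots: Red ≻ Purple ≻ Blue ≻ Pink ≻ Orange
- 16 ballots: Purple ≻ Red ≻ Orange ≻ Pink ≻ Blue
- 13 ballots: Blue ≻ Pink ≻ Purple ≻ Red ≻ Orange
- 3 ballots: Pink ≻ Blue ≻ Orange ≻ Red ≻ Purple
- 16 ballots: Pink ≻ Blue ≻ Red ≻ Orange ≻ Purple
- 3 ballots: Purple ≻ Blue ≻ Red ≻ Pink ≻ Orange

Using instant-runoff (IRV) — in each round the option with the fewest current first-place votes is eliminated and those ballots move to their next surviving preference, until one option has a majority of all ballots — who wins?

Round 1: Purple 19, Orange 0, Red 2, Blue 13, Pink 19. Orange eliminated.
Round 2: Purple 19, Red 2, Blue 13, Pink 19. Red eliminated.
Round 3: Purple 21, Blue 13, Pink 19. Blue eliminated.
Round 4: Purple 21, Pink 32. Pink has a majority (≥27).

Pink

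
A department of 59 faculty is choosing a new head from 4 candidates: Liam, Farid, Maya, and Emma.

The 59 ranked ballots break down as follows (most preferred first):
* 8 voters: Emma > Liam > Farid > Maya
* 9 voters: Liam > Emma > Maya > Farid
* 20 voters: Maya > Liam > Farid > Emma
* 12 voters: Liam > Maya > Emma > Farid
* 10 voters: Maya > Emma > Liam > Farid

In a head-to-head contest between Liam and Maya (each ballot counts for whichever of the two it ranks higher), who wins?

Liam is ranked above Maya on 29 ballots; Maya above Liam on 30.

Maya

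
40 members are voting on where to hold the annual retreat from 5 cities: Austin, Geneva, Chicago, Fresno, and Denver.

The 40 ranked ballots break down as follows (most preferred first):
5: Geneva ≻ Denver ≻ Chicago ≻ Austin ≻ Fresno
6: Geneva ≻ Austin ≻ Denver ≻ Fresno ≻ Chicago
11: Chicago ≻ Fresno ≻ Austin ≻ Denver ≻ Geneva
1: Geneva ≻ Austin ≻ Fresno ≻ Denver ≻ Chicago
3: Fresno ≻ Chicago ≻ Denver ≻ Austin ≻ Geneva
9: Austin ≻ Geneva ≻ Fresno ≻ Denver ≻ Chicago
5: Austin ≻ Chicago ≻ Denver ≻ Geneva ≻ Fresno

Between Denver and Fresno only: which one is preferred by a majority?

Denver is ranked above Fresno on 16 ballots; Fresno above Denver on 24.

Fresno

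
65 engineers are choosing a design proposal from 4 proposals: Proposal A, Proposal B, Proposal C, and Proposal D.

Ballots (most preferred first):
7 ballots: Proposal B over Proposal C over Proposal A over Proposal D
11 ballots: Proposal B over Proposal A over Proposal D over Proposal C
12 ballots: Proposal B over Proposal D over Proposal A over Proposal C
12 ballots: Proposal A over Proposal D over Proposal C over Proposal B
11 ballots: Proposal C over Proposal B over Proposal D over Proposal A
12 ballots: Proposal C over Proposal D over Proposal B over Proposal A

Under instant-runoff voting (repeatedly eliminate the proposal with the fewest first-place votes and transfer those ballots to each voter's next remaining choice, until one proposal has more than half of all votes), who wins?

Round 1: Proposal A 12, Proposal B 30, Proposal C 23, Proposal D 0. Proposal D eliminated.
Round 2: Proposal A 12, Proposal B 30, Proposal C 23. Proposal A eliminated.
Round 3: Proposal B 30, Proposal C 35. Proposal C has a majority (≥33).

Proposal C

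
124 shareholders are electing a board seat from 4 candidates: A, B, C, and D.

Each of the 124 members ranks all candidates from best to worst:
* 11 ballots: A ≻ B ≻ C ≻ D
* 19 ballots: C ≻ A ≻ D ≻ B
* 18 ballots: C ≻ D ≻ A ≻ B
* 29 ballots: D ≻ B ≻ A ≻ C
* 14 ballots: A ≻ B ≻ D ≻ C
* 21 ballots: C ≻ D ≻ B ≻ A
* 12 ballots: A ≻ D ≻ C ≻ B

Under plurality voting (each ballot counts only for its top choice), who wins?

C

First-place votes: A 37, B 0, C 58, D 29.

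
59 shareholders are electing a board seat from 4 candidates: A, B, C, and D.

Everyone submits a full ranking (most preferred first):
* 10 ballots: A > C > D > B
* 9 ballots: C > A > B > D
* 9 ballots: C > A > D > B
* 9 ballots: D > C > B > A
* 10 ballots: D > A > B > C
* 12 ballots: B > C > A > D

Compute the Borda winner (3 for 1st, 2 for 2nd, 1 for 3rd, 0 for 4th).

A: 10×3 + 9×2 + 9×2 + 9×0 + 10×2 + 12×1 = 98
B: 10×0 + 9×1 + 9×0 + 9×1 + 10×1 + 12×3 = 64
C: 10×2 + 9×3 + 9×3 + 9×2 + 10×0 + 12×2 = 116
D: 10×1 + 9×0 + 9×1 + 9×3 + 10×3 + 12×0 = 76

C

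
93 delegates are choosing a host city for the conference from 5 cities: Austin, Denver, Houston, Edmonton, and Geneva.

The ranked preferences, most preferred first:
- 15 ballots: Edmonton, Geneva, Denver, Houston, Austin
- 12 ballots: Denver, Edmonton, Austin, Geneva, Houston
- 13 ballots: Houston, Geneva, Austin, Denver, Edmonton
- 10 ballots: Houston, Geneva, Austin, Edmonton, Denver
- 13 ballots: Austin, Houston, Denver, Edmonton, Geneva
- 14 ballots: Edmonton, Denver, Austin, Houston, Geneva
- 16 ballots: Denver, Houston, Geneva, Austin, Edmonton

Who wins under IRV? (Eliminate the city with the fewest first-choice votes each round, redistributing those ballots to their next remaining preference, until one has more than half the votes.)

Round 1: Austin 13, Denver 28, Houston 23, Edmonton 29, Geneva 0. Geneva eliminated.
Round 2: Austin 13, Denver 28, Houston 23, Edmonton 29. Austin eliminated.
Round 3: Denver 28, Houston 36, Edmonton 29. Denver eliminated.
Round 4: Houston 52, Edmonton 41. Houston has a majority (≥47).

Houston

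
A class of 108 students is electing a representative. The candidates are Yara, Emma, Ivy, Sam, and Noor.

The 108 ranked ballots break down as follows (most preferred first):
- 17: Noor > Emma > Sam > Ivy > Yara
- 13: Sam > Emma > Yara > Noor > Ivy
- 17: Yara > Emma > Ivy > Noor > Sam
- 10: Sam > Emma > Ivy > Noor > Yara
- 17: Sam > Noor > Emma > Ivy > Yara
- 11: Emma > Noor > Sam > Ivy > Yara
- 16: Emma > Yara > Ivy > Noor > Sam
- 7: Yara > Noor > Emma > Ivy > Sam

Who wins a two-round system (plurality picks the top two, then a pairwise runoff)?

Emma

Round 1 first-place votes: Yara 24, Emma 27, Ivy 0, Sam 40, Noor 17. Sam and Emma advance.
Runoff: Sam is ranked above Emma on 40 ballots, Emma above Sam on 68.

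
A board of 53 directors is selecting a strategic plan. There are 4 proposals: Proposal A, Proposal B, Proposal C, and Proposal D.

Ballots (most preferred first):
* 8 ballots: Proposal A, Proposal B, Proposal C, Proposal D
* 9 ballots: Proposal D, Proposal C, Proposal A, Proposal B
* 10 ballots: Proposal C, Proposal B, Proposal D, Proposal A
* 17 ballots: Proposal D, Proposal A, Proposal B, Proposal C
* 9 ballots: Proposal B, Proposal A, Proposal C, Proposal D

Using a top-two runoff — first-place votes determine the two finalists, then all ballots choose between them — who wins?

Round 1 first-place votes: Proposal A 8, Proposal B 9, Proposal C 10, Proposal D 26. Proposal D and Proposal C advance.
Runoff: Proposal D is ranked above Proposal C on 26 ballots, Proposal C above Proposal D on 27.

Proposal C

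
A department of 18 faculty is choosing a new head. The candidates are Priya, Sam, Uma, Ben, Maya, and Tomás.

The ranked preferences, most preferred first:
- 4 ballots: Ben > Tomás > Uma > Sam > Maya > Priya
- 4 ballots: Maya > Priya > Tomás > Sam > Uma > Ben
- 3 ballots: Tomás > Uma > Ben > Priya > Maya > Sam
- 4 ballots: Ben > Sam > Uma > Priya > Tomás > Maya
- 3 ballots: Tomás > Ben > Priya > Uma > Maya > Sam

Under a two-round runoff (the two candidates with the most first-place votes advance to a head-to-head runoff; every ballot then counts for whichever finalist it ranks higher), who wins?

Round 1 first-place votes: Priya 0, Sam 0, Uma 0, Ben 8, Maya 4, Tomás 6. Ben and Tomás advance.
Runoff: Ben is ranked above Tomás on 8 ballots, Tomás above Ben on 10.

Tomás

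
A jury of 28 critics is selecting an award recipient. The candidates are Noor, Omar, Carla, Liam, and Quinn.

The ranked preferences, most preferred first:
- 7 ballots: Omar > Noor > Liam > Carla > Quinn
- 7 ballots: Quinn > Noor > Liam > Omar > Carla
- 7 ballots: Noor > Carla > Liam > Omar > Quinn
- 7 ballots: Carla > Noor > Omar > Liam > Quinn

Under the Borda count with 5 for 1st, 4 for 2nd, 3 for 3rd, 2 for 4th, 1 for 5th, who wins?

Noor

Noor: 7×4 + 7×4 + 7×5 + 7×4 = 119
Omar: 7×5 + 7×2 + 7×2 + 7×3 = 84
Carla: 7×2 + 7×1 + 7×4 + 7×5 = 84
Liam: 7×3 + 7×3 + 7×3 + 7×2 = 77
Quinn: 7×1 + 7×5 + 7×1 + 7×1 = 56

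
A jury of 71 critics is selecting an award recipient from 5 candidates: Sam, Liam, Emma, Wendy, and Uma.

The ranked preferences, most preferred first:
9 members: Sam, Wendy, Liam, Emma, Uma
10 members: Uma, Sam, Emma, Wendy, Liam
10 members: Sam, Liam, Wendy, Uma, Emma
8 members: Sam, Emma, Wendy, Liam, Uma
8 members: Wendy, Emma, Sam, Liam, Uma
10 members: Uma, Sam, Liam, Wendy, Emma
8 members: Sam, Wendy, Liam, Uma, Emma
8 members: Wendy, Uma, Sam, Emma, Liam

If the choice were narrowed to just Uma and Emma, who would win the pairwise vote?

Uma is ranked above Emma on 46 ballots; Emma above Uma on 25.

Uma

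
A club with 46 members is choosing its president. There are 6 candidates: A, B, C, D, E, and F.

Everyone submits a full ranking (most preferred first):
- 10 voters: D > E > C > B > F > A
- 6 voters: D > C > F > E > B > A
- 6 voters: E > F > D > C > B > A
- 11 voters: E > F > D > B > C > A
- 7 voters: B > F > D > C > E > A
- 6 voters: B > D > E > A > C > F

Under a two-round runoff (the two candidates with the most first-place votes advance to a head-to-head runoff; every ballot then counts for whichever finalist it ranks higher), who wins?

Round 1 first-place votes: A 0, B 13, C 0, D 16, E 17, F 0. E and D advance.
Runoff: E is ranked above D on 17 ballots, D above E on 29.

D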